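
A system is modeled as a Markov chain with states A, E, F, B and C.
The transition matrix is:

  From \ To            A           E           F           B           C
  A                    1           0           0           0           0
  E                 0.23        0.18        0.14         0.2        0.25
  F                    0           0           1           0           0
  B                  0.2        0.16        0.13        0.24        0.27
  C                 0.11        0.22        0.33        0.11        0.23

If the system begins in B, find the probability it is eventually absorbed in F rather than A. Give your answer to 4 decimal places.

0.5010

Let h(s) be the probability of absorption at F starting from transient state s. Then h(F) = 1 and h(A) = 0. By first-step analysis:
h(E) = 0.23·0 + 0.18·h(E) + 0.14·1 + 0.2·h(B) + 0.25·h(C)
h(B) = 0.2·0 + 0.16·h(E) + 0.13·1 + 0.24·h(B) + 0.27·h(C)
h(C) = 0.11·0 + 0.22·h(E) + 0.33·1 + 0.11·h(B) + 0.23·h(C)
Solving: h(E) = 0.4879, h(B) = 0.5010, h(C) = 0.6395.
Starting from B, the probability is 0.5010.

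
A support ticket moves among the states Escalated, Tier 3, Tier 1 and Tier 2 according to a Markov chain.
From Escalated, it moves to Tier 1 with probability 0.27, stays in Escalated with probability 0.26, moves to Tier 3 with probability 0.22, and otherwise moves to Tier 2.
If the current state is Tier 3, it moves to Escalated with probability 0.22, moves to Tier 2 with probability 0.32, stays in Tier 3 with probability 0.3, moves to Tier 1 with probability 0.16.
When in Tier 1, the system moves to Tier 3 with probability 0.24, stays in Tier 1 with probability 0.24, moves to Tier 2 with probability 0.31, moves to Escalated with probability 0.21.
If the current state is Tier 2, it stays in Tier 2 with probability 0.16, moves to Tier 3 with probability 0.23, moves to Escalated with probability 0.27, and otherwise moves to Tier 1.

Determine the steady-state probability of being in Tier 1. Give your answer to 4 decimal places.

0.2533

Let the stationary distribution be π with π = πP and π_1 + π_2 + π_3 + π_4 = 1.
π_1 = 0.26·π_1 + 0.22·π_2 + 0.21·π_3 + 0.27·π_4
π_2 = 0.22·π_1 + 0.3·π_2 + 0.24·π_3 + 0.23·π_4
π_3 = 0.27·π_1 + 0.16·π_2 + 0.24·π_3 + 0.34·π_4
Solving with the normalization constraint gives π = (0.2400, 0.2475, 0.2533, 0.2592).
So the stationary probability of Tier 1 is 0.2533.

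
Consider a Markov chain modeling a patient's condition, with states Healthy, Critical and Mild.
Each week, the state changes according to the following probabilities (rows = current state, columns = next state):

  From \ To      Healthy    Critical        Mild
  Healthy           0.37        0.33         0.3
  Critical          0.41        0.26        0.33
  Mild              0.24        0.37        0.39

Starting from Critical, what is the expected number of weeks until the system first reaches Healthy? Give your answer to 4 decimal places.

Let t(s) be the expected number of weeks to first reach Healthy from state s, with t(Healthy) = 0. Conditioning on the first week:
t(Critical) = 1 + 0.26·t(Critical) + 0.33·t(Mild)
t(Mild) = 1 + 0.37·t(Critical) + 0.39·t(Mild)
Solving: t(Critical) = 2.8545, t(Mild) = 3.3708.
Expected weeks from Critical to Healthy: 2.8545.

2.8545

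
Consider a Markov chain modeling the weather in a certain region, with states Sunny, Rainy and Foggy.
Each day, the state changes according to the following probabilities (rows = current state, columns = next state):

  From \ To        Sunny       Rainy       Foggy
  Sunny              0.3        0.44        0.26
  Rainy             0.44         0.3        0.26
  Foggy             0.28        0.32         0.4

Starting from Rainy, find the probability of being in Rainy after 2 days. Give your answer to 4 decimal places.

Sum over the intermediate state after 1 day:
P = P(Rainy→Sunny)·P(Sunny→Rainy) + P(Rainy→Rainy)·P(Rainy→Rainy) + P(Rainy→Foggy)·P(Foggy→Rainy)
  = 0.44×0.44 + 0.3×0.3 + 0.26×0.32
  = 0.1936 + 0.0900 + 0.0832 = 0.3668

0.3668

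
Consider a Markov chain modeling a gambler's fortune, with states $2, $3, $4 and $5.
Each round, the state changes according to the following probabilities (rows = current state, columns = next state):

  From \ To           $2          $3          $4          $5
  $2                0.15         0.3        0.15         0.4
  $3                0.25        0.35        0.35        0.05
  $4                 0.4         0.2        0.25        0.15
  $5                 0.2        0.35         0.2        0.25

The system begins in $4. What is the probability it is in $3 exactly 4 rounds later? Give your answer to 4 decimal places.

0.3012

Propagate the distribution vector 4 rounds from $4.
After 0 rounds: (0.0000, 0.0000, 1.0000, 0.0000)
After 1 round: (0.4000, 0.2000, 0.2500, 0.1500)
After 2 rounds: (0.2400, 0.2925, 0.2225, 0.2450)
After 3 rounds: (0.2471, 0.3046, 0.2430, 0.2053)
After 4 rounds: (0.2515, 0.3012, 0.2455, 0.2018)
P(in $3 after 4 rounds) = 0.3012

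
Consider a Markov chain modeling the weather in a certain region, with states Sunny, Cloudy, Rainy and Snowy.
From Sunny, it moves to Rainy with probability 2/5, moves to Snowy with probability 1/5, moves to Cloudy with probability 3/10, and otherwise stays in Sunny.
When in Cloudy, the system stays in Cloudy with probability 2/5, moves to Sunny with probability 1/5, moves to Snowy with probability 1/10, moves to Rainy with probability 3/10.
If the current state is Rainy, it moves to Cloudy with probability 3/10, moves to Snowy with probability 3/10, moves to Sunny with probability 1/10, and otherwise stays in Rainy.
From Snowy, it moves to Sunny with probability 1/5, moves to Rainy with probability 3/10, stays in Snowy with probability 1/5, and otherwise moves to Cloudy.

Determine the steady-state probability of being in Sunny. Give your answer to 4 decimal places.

0.1532

Let the stationary distribution be π with π = πP and π_1 + π_2 + π_3 + π_4 = 1.
π_1 = 0.1·π_1 + 0.2·π_2 + 0.1·π_3 + 0.2·π_4
π_2 = 0.3·π_1 + 0.4·π_2 + 0.3·π_3 + 0.3·π_4
π_3 = 0.4·π_1 + 0.3·π_2 + 0.3·π_3 + 0.3·π_4
Solving with the normalization constraint gives π = (0.1532, 0.3333, 0.3153, 0.1982).
So the stationary probability of Sunny is 0.1532.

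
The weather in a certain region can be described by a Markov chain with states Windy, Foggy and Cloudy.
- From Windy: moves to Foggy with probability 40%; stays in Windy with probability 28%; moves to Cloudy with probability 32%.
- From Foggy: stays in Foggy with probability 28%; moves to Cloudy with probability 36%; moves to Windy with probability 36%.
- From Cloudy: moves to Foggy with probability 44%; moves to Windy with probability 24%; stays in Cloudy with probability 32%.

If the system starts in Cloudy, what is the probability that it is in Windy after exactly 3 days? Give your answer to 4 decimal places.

0.2953

Propagate the distribution vector 3 days from Cloudy.
After 0 days: (0.0000, 0.0000, 1.0000)
After 1 day: (0.2400, 0.4400, 0.3200)
After 2 days: (0.3024, 0.3600, 0.3376)
After 3 days: (0.2953, 0.3703, 0.3344)
P(in Windy after 3 days) = 0.2953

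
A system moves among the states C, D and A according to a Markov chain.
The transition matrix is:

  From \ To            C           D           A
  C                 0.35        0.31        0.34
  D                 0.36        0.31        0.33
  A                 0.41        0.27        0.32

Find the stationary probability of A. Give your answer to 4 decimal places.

0.3304

Let the stationary distribution be π with π = πP and π_1 + π_2 + π_3 = 1.
π_1 = 0.35·π_1 + 0.36·π_2 + 0.41·π_3
π_2 = 0.31·π_1 + 0.31·π_2 + 0.27·π_3
Solving with the normalization constraint gives π = (0.3728, 0.2968, 0.3304).
So the stationary probability of A is 0.3304.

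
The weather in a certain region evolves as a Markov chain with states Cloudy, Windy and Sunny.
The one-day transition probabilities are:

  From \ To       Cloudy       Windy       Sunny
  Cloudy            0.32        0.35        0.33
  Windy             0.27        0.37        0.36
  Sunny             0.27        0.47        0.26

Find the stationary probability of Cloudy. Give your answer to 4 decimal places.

Let the stationary distribution be π with π = πP and π_1 + π_2 + π_3 = 1.
π_1 = 0.32·π_1 + 0.27·π_2 + 0.27·π_3
π_2 = 0.35·π_1 + 0.37·π_2 + 0.47·π_3
Solving with the normalization constraint gives π = (0.2842, 0.3963, 0.3195).
So the stationary probability of Cloudy is 0.2842.

0.2842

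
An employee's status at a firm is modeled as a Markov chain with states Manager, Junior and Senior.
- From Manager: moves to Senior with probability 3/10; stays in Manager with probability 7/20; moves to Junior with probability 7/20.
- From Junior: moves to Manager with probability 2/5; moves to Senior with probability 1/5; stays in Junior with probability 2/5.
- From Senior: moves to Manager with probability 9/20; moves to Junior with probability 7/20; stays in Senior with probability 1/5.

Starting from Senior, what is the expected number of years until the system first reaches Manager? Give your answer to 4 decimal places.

2.3171

Let t(s) be the expected number of years to first reach Manager from state s, with t(Manager) = 0. Conditioning on the first year:
t(Junior) = 1 + 0.4·t(Junior) + 0.2·t(Senior)
t(Senior) = 1 + 0.35·t(Junior) + 0.2·t(Senior)
Solving: t(Junior) = 2.4390, t(Senior) = 2.3171.
Expected years from Senior to Manager: 2.3171.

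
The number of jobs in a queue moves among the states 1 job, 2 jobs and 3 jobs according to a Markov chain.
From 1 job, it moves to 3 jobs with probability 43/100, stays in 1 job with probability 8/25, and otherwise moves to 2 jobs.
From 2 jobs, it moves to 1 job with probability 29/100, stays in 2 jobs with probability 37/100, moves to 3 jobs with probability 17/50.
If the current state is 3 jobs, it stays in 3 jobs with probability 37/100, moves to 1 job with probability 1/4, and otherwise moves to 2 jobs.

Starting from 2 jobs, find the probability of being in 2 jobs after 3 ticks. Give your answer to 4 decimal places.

Propagate the distribution vector 3 ticks from 2 jobs.
After 0 ticks: (0.0000, 1.0000, 0.0000)
After 1 tick: (0.2900, 0.3700, 0.3400)
After 2 ticks: (0.2851, 0.3386, 0.3763)
After 3 ticks: (0.2835, 0.3396, 0.3769)
P(in 2 jobs after 3 ticks) = 0.3396

0.3396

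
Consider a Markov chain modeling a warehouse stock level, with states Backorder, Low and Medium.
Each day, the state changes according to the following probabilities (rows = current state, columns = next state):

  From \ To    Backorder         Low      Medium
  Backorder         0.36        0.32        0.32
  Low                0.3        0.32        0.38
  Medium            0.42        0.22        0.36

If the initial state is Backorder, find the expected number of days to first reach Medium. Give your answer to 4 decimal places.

2.9481

Let t(s) be the expected number of days to first reach Medium from state s, with t(Medium) = 0. Conditioning on the first day:
t(Backorder) = 1 + 0.36·t(Backorder) + 0.32·t(Low)
t(Low) = 1 + 0.3·t(Backorder) + 0.32·t(Low)
Solving: t(Backorder) = 2.9481, t(Low) = 2.7712.
Expected days from Backorder to Medium: 2.9481.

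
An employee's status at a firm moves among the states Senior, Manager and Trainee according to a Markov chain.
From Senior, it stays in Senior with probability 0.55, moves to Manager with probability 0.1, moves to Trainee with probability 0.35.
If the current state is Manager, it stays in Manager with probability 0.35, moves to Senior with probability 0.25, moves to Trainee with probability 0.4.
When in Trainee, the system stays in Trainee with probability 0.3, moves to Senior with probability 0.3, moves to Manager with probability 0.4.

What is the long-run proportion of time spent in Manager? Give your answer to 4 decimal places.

Let the stationary distribution be π with π = πP and π_1 + π_2 + π_3 = 1.
π_1 = 0.55·π_1 + 0.25·π_2 + 0.3·π_3
π_2 = 0.1·π_1 + 0.35·π_2 + 0.4·π_3
Solving with the normalization constraint gives π = (0.3819, 0.2718, 0.3463).
So the stationary probability of Manager is 0.2718.

0.2718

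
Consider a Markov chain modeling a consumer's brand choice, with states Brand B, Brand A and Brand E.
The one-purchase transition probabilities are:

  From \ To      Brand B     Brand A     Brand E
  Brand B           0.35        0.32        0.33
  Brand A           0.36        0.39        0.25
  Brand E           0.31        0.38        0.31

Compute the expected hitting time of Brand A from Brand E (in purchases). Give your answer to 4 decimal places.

Let t(s) be the expected number of purchases to first reach Brand A from state s, with t(Brand A) = 0. Conditioning on the first purchase:
t(Brand B) = 1 + 0.35·t(Brand B) + 0.33·t(Brand E)
t(Brand E) = 1 + 0.31·t(Brand B) + 0.31·t(Brand E)
Solving: t(Brand B) = 2.9463, t(Brand E) = 2.7730.
Expected purchases from Brand E to Brand A: 2.7730.

2.7730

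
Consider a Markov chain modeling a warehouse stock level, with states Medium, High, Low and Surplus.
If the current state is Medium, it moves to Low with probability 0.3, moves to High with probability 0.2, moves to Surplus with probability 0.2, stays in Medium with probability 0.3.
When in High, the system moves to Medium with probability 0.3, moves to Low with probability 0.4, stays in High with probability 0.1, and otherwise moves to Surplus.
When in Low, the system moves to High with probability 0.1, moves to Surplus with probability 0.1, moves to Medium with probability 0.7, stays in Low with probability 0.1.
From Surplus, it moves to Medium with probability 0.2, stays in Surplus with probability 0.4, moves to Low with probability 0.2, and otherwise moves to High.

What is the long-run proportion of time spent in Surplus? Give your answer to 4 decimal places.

0.2194

Let the stationary distribution be π with π = πP and π_1 + π_2 + π_3 + π_4 = 1.
π_1 = 0.3·π_1 + 0.3·π_2 + 0.7·π_3 + 0.2·π_4
π_2 = 0.2·π_1 + 0.1·π_2 + 0.1·π_3 + 0.2·π_4
π_3 = 0.3·π_1 + 0.4·π_2 + 0.1·π_3 + 0.2·π_4
Solving with the normalization constraint gives π = (0.3761, 0.1595, 0.2450, 0.2194).
So the stationary probability of Surplus is 0.2194.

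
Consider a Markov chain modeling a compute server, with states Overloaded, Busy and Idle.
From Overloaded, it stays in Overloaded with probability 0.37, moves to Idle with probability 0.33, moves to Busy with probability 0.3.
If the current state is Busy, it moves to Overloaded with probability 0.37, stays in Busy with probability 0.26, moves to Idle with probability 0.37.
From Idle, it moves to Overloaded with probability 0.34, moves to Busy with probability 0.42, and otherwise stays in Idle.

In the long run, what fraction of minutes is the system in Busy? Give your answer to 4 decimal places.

Let the stationary distribution be π with π = πP and π_1 + π_2 + π_3 = 1.
π_1 = 0.37·π_1 + 0.37·π_2 + 0.34·π_3
π_2 = 0.3·π_1 + 0.26·π_2 + 0.42·π_3
Solving with the normalization constraint gives π = (0.3606, 0.3248, 0.3147).
So the stationary probability of Busy is 0.3248.

0.3248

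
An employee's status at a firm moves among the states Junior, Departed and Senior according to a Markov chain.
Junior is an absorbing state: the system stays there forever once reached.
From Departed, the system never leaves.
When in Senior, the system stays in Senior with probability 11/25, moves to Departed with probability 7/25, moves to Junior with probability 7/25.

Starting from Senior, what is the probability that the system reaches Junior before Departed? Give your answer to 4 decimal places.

Let h(s) be the probability of absorption at Junior starting from transient state s. Then h(Junior) = 1 and h(Departed) = 0. By first-step analysis:
h(Senior) = 0.28·1 + 0.28·0 + 0.44·h(Senior)
Solving: h(Senior) = 0.5000.
Starting from Senior, the probability is 0.5000.

0.5000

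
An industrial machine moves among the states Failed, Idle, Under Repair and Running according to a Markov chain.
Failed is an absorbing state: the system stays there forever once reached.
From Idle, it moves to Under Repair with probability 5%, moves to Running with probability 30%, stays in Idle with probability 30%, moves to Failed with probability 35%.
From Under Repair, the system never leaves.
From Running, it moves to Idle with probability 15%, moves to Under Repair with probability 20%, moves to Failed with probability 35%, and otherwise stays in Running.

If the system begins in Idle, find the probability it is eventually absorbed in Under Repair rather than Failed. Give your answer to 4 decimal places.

0.2135

Let h(s) be the probability of absorption at Under Repair starting from transient state s. Then h(Under Repair) = 1 and h(Failed) = 0. By first-step analysis:
h(Idle) = 0.35·0 + 0.3·h(Idle) + 0.05·1 + 0.3·h(Running)
h(Running) = 0.35·0 + 0.15·h(Idle) + 0.2·1 + 0.3·h(Running)
Solving: h(Idle) = 0.2135, h(Running) = 0.3315.
Starting from Idle, the probability is 0.2135.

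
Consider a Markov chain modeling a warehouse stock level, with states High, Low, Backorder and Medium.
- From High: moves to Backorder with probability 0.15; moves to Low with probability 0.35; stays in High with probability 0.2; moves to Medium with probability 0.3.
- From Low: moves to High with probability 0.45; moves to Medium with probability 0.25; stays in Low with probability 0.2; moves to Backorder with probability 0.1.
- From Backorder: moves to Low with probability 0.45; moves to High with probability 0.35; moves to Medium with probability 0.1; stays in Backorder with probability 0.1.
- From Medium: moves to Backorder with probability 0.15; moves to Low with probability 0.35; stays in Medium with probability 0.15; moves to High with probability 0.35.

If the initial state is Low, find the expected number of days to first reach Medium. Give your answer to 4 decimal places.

Let t(s) be the expected number of days to first reach Medium from state s, with t(Medium) = 0. Conditioning on the first day:
t(High) = 1 + 0.2·t(High) + 0.35·t(Low) + 0.15·t(Backorder)
t(Low) = 1 + 0.45·t(High) + 0.2·t(Low) + 0.1·t(Backorder)
t(Backorder) = 1 + 0.35·t(High) + 0.45·t(Low) + 0.1·t(Backorder)
Solving: t(High) = 3.8661, t(Low) = 4.0016, t(Backorder) = 4.6154.
Expected days from Low to Medium: 4.0016.

4.0016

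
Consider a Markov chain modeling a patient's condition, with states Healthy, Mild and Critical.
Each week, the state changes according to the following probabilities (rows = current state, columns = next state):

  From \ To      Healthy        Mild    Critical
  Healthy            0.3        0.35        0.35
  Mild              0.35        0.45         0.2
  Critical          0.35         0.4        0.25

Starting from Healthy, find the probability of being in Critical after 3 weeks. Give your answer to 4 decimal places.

0.2634

Propagate the distribution vector 3 weeks from Healthy.
After 0 weeks: (1.0000, 0.0000, 0.0000)
After 1 week: (0.3000, 0.3500, 0.3500)
After 2 weeks: (0.3350, 0.4025, 0.2625)
After 3 weeks: (0.3333, 0.4034, 0.2634)
P(in Critical after 3 weeks) = 0.2634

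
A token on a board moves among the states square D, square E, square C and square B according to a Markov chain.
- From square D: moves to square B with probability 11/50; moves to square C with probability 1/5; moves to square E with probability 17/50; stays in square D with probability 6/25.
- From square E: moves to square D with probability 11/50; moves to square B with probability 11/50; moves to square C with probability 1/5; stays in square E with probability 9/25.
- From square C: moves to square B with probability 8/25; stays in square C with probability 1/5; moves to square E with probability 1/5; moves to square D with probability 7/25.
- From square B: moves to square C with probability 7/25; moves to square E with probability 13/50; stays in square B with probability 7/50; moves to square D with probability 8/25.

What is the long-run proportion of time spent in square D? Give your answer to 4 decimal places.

Let the stationary distribution be π with π = πP and π_1 + π_2 + π_3 + π_4 = 1.
π_1 = 0.24·π_1 + 0.22·π_2 + 0.28·π_3 + 0.32·π_4
π_2 = 0.34·π_1 + 0.36·π_2 + 0.2·π_3 + 0.26·π_4
π_3 = 0.2·π_1 + 0.2·π_2 + 0.2·π_3 + 0.28·π_4
Solving with the normalization constraint gives π = (0.2607, 0.2975, 0.2179, 0.2239).
So the stationary probability of square D is 0.2607.

0.2607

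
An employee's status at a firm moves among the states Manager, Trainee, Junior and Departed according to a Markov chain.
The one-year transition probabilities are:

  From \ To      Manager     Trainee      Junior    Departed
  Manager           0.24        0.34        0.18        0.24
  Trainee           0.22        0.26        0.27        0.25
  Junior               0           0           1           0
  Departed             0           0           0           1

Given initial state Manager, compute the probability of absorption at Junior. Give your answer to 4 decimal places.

0.4614

Let h(s) be the probability of absorption at Junior starting from transient state s. Then h(Junior) = 1 and h(Departed) = 0. By first-step analysis:
h(Manager) = 0.24·h(Manager) + 0.34·h(Trainee) + 0.18·1 + 0.24·0
h(Trainee) = 0.22·h(Manager) + 0.26·h(Trainee) + 0.27·1 + 0.25·0
Solving: h(Manager) = 0.4614, h(Trainee) = 0.5021.
Starting from Manager, the probability is 0.4614.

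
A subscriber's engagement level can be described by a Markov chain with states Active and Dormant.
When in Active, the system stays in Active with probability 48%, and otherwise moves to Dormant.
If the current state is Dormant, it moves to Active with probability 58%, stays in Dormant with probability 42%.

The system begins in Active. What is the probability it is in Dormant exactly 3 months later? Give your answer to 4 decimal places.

0.4732

Propagate the distribution vector 3 months from Active.
After 0 months: (1.0000, 0.0000)
After 1 month: (0.4800, 0.5200)
After 2 months: (0.5320, 0.4680)
After 3 months: (0.5268, 0.4732)
P(in Dormant after 3 months) = 0.4732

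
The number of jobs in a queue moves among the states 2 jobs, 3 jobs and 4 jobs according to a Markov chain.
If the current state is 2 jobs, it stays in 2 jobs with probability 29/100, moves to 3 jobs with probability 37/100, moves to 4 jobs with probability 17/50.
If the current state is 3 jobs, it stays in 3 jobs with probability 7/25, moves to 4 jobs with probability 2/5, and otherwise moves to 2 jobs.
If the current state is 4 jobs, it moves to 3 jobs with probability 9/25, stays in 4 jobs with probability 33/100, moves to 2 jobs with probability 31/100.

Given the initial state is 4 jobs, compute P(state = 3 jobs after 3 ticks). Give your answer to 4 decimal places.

0.3363

Propagate the distribution vector 3 ticks from 4 jobs.
After 0 ticks: (0.0000, 0.0000, 1.0000)
After 1 tick: (0.3100, 0.3600, 0.3300)
After 2 ticks: (0.3074, 0.3343, 0.3583)
After 3 ticks: (0.3072, 0.3363, 0.3565)
P(in 3 jobs after 3 ticks) = 0.3363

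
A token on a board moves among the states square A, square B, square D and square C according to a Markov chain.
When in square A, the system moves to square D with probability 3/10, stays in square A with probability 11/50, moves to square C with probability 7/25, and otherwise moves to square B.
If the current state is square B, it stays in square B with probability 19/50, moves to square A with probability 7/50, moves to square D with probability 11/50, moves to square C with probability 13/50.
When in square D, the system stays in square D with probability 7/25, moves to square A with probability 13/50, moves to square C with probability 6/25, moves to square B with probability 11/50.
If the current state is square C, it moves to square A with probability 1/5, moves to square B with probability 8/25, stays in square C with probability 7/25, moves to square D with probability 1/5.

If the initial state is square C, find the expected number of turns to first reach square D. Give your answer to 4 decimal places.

4.4483

Let t(s) be the expected number of turns to first reach square D from state s, with t(square D) = 0. Conditioning on the first turn:
t(square A) = 1 + 0.22·t(square A) + 0.2·t(square B) + 0.28·t(square C)
t(square B) = 1 + 0.14·t(square A) + 0.38·t(square B) + 0.26·t(square C)
t(square C) = 1 + 0.2·t(square A) + 0.32·t(square B) + 0.28·t(square C)
Solving: t(square A) = 4.0025, t(square B) = 4.3821, t(square C) = 4.4483.
Expected turns from square C to square D: 4.4483.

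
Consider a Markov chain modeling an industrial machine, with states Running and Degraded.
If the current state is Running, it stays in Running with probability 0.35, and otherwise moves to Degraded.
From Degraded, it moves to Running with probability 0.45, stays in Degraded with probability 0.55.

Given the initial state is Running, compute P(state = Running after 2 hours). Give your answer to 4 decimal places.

Sum over the intermediate state after 1 hour:
P = P(Running→Running)·P(Running→Running) + P(Running→Degraded)·P(Degraded→Running)
  = 0.35×0.35 + 0.65×0.45
  = 0.1225 + 0.2925 = 0.4150

0.4150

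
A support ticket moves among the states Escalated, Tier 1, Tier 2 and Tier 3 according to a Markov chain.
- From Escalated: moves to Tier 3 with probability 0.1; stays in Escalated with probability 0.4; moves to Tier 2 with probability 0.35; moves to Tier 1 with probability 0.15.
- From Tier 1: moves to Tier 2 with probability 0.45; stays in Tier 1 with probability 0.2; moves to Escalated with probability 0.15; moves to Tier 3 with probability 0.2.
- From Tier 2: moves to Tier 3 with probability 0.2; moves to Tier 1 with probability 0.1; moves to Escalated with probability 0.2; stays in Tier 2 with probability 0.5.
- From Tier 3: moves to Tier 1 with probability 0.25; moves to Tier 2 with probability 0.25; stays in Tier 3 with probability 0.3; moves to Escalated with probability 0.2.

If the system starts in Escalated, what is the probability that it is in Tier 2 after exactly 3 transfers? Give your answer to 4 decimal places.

0.4091

Propagate the distribution vector 3 transfers from Escalated.
After 0 transfers: (1.0000, 0.0000, 0.0000, 0.0000)
After 1 transfer: (0.4000, 0.1500, 0.3500, 0.1000)
After 2 transfers: (0.2725, 0.1500, 0.4075, 0.1700)
After 3 transfers: (0.2470, 0.1541, 0.4091, 0.1898)
P(in Tier 2 after 3 transfers) = 0.4091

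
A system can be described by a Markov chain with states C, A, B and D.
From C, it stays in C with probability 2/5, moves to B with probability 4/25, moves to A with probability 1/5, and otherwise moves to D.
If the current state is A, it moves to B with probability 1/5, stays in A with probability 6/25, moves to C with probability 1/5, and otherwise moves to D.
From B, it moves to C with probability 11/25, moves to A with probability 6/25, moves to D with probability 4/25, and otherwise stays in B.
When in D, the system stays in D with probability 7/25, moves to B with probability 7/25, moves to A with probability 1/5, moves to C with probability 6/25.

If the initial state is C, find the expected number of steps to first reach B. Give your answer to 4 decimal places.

4.9638

Let t(s) be the expected number of steps to first reach B from state s, with t(B) = 0. Conditioning on the first step:
t(C) = 1 + 0.4·t(C) + 0.2·t(A) + 0.24·t(D)
t(A) = 1 + 0.2·t(C) + 0.24·t(A) + 0.36·t(D)
t(D) = 1 + 0.24·t(C) + 0.2·t(A) + 0.28·t(D)
Solving: t(C) = 4.9638, t(A) = 4.6794, t(D) = 4.3433.
Expected steps from C to B: 4.9638.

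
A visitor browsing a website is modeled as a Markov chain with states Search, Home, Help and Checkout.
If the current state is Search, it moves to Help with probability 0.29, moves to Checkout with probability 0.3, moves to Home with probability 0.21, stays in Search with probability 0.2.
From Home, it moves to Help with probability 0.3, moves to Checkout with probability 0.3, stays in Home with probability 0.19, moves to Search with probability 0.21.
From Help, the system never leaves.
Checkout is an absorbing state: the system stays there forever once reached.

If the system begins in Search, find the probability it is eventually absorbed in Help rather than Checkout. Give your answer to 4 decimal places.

Let h(s) be the probability of absorption at Help starting from transient state s. Then h(Help) = 1 and h(Checkout) = 0. By first-step analysis:
h(Search) = 0.2·h(Search) + 0.21·h(Home) + 0.29·1 + 0.3·0
h(Home) = 0.21·h(Search) + 0.19·h(Home) + 0.3·1 + 0.3·0
Solving: h(Search) = 0.4933, h(Home) = 0.4983.
Starting from Search, the probability is 0.4933.

0.4933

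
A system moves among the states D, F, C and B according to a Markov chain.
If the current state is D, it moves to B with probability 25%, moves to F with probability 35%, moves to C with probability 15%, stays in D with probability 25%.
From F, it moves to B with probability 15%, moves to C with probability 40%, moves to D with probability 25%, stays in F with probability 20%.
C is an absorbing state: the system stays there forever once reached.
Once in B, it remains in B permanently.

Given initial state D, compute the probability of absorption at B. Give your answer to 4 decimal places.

0.4927

Let h(s) be the probability of absorption at B starting from transient state s. Then h(B) = 1 and h(C) = 0. By first-step analysis:
h(D) = 0.25·h(D) + 0.35·h(F) + 0.15·0 + 0.25·1
h(F) = 0.25·h(D) + 0.2·h(F) + 0.4·0 + 0.15·1
Solving: h(D) = 0.4927, h(F) = 0.3415.
Starting from D, the probability is 0.4927.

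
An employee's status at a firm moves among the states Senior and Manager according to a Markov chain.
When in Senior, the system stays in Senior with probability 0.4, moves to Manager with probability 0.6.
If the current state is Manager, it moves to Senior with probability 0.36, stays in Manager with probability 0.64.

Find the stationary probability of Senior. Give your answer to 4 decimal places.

Let the stationary distribution be π with π = πP and π_1 + π_2 = 1.
π_1 = 0.4·π_1 + 0.36·π_2
Solving with the normalization constraint gives π = (0.3750, 0.6250).
So the stationary probability of Senior is 0.3750.

0.3750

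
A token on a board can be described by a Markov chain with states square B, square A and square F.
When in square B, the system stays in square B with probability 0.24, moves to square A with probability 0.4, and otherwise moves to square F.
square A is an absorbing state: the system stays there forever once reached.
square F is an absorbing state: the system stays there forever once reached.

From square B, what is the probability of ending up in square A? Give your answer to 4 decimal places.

0.5263

Let h(s) be the probability of absorption at square A starting from transient state s. Then h(square A) = 1 and h(square F) = 0. By first-step analysis:
h(square B) = 0.24·h(square B) + 0.4·1 + 0.36·0
Solving: h(square B) = 0.5263.
Starting from square B, the probability is 0.5263.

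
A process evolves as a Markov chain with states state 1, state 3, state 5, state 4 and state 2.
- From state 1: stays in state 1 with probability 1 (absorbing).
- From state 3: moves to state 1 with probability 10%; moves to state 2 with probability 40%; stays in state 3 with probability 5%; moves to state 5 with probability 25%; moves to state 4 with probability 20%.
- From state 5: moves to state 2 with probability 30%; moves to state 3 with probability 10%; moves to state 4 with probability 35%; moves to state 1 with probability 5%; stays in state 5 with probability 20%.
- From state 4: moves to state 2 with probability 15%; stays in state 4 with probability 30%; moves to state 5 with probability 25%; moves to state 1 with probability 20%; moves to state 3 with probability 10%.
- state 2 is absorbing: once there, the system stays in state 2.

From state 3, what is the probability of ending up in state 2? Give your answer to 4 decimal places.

Let h(s) be the probability of absorption at state 2 starting from transient state s. Then h(state 2) = 1 and h(state 1) = 0. By first-step analysis:
h(state 3) = 0.1·0 + 0.05·h(state 3) + 0.25·h(state 5) + 0.2·h(state 4) + 0.4·1
h(state 5) = 0.05·0 + 0.1·h(state 3) + 0.2·h(state 5) + 0.35·h(state 4) + 0.3·1
h(state 4) = 0.2·0 + 0.1·h(state 3) + 0.25·h(state 5) + 0.3·h(state 4) + 0.15·1
Solving: h(state 3) = 0.7311, h(state 5) = 0.7180, h(state 4) = 0.5752.
Starting from state 3, the probability is 0.7311.

0.7311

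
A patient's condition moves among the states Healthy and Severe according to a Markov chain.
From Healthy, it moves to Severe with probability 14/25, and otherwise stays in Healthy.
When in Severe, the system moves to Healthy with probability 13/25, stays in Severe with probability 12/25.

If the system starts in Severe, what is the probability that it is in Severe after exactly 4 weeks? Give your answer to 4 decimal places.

0.5185

Propagate the distribution vector 4 weeks from Severe.
After 0 weeks: (0.0000, 1.0000)
After 1 week: (0.5200, 0.4800)
After 2 weeks: (0.4784, 0.5216)
After 3 weeks: (0.4817, 0.5183)
After 4 weeks: (0.4815, 0.5185)
P(in Severe after 4 weeks) = 0.5185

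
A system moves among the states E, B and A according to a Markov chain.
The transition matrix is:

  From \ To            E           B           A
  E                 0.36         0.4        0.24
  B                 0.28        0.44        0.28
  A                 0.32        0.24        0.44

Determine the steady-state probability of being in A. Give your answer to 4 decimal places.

Let the stationary distribution be π with π = πP and π_1 + π_2 + π_3 = 1.
π_1 = 0.36·π_1 + 0.28·π_2 + 0.32·π_3
π_2 = 0.4·π_1 + 0.44·π_2 + 0.24·π_3
Solving with the normalization constraint gives π = (0.3182, 0.3636, 0.3182).
So the stationary probability of A is 0.3182.

0.3182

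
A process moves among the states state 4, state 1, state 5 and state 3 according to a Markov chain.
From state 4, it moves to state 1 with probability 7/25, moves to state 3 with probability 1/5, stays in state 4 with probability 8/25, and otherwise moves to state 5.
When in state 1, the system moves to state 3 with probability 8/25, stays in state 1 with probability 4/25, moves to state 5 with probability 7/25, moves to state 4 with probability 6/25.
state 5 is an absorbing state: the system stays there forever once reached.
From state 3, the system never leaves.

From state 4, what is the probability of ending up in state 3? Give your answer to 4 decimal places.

0.5111

Let h(s) be the probability of absorption at state 3 starting from transient state s. Then h(state 3) = 1 and h(state 5) = 0. By first-step analysis:
h(state 4) = 0.32·h(state 4) + 0.28·h(state 1) + 0.2·0 + 0.2·1
h(state 1) = 0.24·h(state 4) + 0.16·h(state 1) + 0.28·0 + 0.32·1
Solving: h(state 4) = 0.5111, h(state 1) = 0.5270.
Starting from state 4, the probability is 0.5111.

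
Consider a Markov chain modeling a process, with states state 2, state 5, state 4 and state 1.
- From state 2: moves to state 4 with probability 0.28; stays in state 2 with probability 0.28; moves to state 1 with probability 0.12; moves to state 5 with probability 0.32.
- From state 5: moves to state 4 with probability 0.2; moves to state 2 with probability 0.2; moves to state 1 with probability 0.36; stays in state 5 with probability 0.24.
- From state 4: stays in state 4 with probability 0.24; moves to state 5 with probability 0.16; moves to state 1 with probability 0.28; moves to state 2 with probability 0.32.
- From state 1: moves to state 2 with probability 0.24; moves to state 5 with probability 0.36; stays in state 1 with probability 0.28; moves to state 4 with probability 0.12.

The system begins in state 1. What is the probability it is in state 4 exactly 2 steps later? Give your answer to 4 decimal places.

0.2016

Propagate the distribution vector 2 steps from state 1.
After 0 steps: (0.0000, 0.0000, 0.0000, 1.0000)
After 1 step: (0.2400, 0.3600, 0.1200, 0.2800)
After 2 steps: (0.2448, 0.2832, 0.2016, 0.2704)
P(in state 4 after 2 steps) = 0.2016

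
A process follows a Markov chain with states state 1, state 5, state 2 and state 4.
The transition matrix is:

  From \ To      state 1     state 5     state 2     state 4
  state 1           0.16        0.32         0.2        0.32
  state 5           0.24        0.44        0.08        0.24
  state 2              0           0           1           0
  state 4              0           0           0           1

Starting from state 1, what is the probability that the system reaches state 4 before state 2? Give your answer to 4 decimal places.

Let h(s) be the probability of absorption at state 4 starting from transient state s. Then h(state 4) = 1 and h(state 2) = 0. By first-step analysis:
h(state 1) = 0.16·h(state 1) + 0.32·h(state 5) + 0.2·0 + 0.32·1
h(state 5) = 0.24·h(state 1) + 0.44·h(state 5) + 0.08·0 + 0.24·1
Solving: h(state 1) = 0.6504, h(state 5) = 0.7073.
Starting from state 1, the probability is 0.6504.

0.6504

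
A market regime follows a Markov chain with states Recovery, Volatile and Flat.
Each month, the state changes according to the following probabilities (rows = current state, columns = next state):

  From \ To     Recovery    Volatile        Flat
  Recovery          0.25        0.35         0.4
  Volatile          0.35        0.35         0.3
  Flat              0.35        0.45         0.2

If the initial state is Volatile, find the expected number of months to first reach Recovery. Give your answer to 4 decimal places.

2.8571

Let t(s) be the expected number of months to first reach Recovery from state s, with t(Recovery) = 0. Conditioning on the first month:
t(Volatile) = 1 + 0.35·t(Volatile) + 0.3·t(Flat)
t(Flat) = 1 + 0.45·t(Volatile) + 0.2·t(Flat)
Solving: t(Volatile) = 2.8571, t(Flat) = 2.8571.
Expected months from Volatile to Recovery: 2.8571.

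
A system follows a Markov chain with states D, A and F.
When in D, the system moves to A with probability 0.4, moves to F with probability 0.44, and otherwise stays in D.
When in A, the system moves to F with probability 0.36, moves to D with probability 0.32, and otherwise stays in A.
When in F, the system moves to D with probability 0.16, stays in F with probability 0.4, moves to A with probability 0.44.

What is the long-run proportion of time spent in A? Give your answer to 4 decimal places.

Let the stationary distribution be π with π = πP and π_1 + π_2 + π_3 = 1.
π_1 = 0.16·π_1 + 0.32·π_2 + 0.16·π_3
π_2 = 0.4·π_1 + 0.32·π_2 + 0.44·π_3
Solving with the normalization constraint gives π = (0.2216, 0.3849, 0.3935).
So the stationary probability of A is 0.3849.

0.3849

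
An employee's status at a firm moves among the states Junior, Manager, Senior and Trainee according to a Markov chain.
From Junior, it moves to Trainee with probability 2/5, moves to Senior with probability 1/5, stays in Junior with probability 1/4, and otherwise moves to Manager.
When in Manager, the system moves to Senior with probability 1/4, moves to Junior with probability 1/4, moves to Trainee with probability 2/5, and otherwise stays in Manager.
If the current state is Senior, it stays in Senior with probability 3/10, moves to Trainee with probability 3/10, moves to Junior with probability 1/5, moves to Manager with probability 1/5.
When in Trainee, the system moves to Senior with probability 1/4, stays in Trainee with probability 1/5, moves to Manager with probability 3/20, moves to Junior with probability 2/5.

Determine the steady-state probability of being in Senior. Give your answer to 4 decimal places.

0.2482

Let the stationary distribution be π with π = πP and π_1 + π_2 + π_3 + π_4 = 1.
π_1 = 0.25·π_1 + 0.25·π_2 + 0.2·π_3 + 0.4·π_4
π_2 = 0.15·π_1 + 0.1·π_2 + 0.2·π_3 + 0.15·π_4
π_3 = 0.2·π_1 + 0.25·π_2 + 0.3·π_3 + 0.25·π_4
Solving with the normalization constraint gives π = (0.2845, 0.1547, 0.2482, 0.3127).
So the stationary probability of Senior is 0.2482.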